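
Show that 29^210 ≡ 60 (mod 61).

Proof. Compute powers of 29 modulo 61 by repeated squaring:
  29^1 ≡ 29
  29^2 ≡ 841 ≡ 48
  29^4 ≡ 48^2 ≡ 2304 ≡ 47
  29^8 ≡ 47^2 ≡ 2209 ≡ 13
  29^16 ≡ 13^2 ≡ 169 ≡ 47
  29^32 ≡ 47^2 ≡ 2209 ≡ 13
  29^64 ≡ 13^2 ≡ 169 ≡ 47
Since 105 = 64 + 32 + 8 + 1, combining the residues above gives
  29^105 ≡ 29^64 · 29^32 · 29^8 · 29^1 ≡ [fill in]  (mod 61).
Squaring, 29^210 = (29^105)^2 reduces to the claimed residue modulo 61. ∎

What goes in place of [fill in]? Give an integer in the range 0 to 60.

11

Multiply the listed residues: 47 · 13 · 13 · 29 = 611 → 7943 → 230347.
Reducing modulo 61: 230347 = 3776·61 + 11, so 29^105 ≡ 11.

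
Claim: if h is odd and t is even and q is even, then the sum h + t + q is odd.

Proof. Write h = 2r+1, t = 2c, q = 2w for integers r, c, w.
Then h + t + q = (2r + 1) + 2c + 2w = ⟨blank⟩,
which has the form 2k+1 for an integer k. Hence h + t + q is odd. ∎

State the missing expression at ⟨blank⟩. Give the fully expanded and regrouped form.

2(c + r + w) + 1

Expanding: (2r + 1) + 2c + 2w = 2c + 2r + 2w + 1.
Every term except the constant is even, so this is 2(c + r + w) + 1,
and c + r + w ∈ ℤ gives the required form.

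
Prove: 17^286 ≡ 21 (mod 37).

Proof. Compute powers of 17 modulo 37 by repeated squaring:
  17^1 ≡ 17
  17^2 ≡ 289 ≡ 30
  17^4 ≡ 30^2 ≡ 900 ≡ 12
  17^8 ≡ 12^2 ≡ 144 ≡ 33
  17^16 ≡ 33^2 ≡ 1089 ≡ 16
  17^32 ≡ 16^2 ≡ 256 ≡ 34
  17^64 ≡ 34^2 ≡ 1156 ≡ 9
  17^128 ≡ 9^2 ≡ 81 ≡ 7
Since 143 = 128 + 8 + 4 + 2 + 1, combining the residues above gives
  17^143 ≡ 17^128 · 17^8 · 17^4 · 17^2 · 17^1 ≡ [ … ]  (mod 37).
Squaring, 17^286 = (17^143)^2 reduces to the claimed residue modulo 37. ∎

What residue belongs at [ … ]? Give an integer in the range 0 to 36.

24

Multiply the listed residues: 7 · 33 · 12 · 30 · 17 = 231 → 2772 → 83160 → 1413720.
Reducing modulo 37: 1413720 = 38208·37 + 24, so 17^143 ≡ 24.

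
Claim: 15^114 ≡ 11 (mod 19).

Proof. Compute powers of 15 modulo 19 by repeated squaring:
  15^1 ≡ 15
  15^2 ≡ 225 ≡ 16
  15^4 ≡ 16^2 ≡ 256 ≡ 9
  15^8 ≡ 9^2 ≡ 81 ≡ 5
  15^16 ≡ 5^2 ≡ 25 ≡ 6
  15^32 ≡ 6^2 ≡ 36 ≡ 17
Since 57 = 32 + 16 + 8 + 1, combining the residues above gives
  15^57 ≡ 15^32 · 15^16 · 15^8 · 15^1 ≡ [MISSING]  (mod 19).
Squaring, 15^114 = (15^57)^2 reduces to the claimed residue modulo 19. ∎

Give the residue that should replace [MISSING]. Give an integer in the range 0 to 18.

12

Multiply the listed residues: 17 · 6 · 5 · 15 = 102 → 510 → 7650.
Reducing modulo 19: 7650 = 402·19 + 12, so 15^57 ≡ 12.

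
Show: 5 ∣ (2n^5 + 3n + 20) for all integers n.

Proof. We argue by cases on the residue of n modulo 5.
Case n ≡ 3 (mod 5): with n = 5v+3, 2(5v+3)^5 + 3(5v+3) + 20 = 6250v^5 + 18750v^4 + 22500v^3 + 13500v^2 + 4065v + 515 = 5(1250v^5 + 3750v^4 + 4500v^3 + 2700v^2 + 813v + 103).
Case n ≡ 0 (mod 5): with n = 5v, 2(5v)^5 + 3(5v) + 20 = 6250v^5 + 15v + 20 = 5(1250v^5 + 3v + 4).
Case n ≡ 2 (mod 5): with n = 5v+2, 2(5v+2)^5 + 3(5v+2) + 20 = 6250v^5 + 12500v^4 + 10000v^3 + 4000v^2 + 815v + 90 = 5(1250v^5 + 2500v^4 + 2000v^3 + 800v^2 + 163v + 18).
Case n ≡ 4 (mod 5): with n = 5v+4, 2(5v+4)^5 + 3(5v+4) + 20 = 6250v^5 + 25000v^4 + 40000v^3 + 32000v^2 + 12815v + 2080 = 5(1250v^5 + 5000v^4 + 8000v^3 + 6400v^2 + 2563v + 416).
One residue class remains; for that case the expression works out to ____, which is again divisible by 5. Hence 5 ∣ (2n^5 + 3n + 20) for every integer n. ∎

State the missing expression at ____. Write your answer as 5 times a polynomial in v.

The residues treated are {3, 0, 2, 4}, so the missing case is n ≡ 1 (mod 5); write n = 5v+1.
Then 2(5v+1)^5 + 3(5v+1) + 20 = 6250v^5 + 6250v^4 + 2500v^3 + 500v^2 + 65v + 25 = 5(1250v^5 + 1250v^4 + 500v^3 + 100v^2 + 13v + 5).

5(1250v^5 + 1250v^4 + 500v^3 + 100v^2 + 13v + 5)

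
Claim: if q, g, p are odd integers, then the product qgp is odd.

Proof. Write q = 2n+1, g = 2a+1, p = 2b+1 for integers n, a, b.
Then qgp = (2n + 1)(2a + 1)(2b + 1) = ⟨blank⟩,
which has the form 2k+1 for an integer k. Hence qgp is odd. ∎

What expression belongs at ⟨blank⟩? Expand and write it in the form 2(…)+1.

(2n + 1)(2a + 1)(2b + 1) = 8abn + 4ab + 4an + 2a + 4bn + 2b + 2n + 1
= 2(4abn + 2ab + 2an + a + 2bn + b + n) + 1.
Since 4abn + 2ab + 2an + a + 2bn + b + n is an integer, the product is of the form 2k+1 for an integer k.

2(4abn + 2ab + 2an + a + 2bn + b + n) + 1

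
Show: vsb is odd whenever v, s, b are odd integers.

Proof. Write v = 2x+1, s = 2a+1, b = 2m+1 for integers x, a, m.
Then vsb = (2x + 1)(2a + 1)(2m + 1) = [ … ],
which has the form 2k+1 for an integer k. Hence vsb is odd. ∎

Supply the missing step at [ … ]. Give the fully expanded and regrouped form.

2(4amx + 2am + 2ax + a + 2mx + m + x) + 1

Expanding: (2x + 1)(2a + 1)(2m + 1) = 8amx + 4am + 4ax + 2a + 4mx + 2m + 2x + 1.
Every term except the constant is even, so this is 2(4amx + 2am + 2ax + a + 2mx + m + x) + 1,
and 4amx + 2am + 2ax + a + 2mx + m + x ∈ ℤ gives the required form.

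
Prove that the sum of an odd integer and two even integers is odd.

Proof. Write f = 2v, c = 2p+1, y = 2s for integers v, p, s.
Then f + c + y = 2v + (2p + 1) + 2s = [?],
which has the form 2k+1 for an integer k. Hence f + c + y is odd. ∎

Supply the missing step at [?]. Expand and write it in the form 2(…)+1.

Expanding: 2v + (2p + 1) + 2s = 2p + 2s + 2v + 1.
Every term except the constant is even, so this is 2(p + s + v) + 1,
and p + s + v ∈ ℤ gives the required form.

2(p + s + v) + 1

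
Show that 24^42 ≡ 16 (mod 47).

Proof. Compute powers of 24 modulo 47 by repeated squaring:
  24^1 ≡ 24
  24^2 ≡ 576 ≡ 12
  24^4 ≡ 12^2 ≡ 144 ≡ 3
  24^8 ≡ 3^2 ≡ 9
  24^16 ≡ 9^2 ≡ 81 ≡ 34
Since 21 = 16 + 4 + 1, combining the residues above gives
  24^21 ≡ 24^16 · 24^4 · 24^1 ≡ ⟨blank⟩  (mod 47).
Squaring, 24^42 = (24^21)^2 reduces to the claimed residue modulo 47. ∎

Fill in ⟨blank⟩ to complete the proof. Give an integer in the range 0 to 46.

4

24^16 · 24^4 · 24^1 ≡ 34 · 3 · 24 = 2448.
2448 mod 47 = 4, so 24^21 ≡ 4 (mod 47).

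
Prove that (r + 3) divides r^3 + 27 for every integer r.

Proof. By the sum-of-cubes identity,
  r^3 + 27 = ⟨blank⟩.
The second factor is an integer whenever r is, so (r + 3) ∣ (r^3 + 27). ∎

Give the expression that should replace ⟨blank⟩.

(r + 3)(r^2 - 3r + 9)

Polynomial division of r^3 + 27 by r + 3 leaves remainder 0 and quotient r^2 - 3r + 9.
Hence r^3 + 27 = (r + 3)(r^2 - 3r + 9).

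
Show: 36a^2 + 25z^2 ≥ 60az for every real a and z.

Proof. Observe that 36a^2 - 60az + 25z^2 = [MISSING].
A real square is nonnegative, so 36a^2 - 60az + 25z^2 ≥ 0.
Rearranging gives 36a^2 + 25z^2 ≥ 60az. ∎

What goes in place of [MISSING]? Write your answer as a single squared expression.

The leading and trailing coefficients are 6^2 and 5^2, and 60 = 2·6·5, so the trinomial is (6a - 5z)^2.
Hence 36a^2 - 60az + 25z^2 ≥ 0.

(6a - 5z)^2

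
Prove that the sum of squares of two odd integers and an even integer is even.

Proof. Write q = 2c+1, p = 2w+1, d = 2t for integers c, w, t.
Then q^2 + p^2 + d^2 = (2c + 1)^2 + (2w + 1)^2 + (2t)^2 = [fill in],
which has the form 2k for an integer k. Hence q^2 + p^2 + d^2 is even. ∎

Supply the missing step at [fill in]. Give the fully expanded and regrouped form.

(2c + 1)^2 + (2w + 1)^2 + (2t)^2 = 4c^2 + 4c + 4t^2 + 4w^2 + 4w + 2
= 2(2c^2 + 2c + 2t^2 + 2w^2 + 2w + 1).
Since 2c^2 + 2c + 2t^2 + 2w^2 + 2w + 1 is an integer, the sum of squares is of the form 2k for an integer k.

2(2c^2 + 2c + 2t^2 + 2w^2 + 2w + 1)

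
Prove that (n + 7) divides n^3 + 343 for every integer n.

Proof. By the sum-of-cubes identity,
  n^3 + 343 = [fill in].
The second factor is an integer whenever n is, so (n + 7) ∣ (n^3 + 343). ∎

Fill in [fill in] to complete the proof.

(n + 7)(n^2 - 7n + 49)

a^3 + b^3 = (a + b)(a^2 - ab + b^2). With a = n, b = 7:
n^3 + 343 = (n + 7)(n^2 - 7n + 49).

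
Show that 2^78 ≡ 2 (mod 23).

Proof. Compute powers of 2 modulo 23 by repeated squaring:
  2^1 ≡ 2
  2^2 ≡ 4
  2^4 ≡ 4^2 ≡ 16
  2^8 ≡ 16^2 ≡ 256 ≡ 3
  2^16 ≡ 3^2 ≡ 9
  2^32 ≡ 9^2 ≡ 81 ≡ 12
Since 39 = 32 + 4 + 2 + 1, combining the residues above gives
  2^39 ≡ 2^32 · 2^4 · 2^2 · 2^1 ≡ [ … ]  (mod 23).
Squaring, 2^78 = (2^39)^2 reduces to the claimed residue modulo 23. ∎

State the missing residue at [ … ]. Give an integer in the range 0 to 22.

2^32 · 2^4 · 2^2 · 2^1 ≡ 12 · 16 · 4 · 2 = 1536.
1536 mod 23 = 18, so 2^39 ≡ 18 (mod 23).

18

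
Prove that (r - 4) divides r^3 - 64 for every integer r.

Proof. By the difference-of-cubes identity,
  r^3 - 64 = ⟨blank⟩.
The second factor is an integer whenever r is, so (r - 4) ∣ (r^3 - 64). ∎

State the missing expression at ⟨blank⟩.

a^3 - b^3 = (a - b)(a^2 + ab + b^2). With a = r, b = 4:
r^3 - 64 = (r - 4)(r^2 + 4r + 16).

(r - 4)(r^2 + 4r + 16)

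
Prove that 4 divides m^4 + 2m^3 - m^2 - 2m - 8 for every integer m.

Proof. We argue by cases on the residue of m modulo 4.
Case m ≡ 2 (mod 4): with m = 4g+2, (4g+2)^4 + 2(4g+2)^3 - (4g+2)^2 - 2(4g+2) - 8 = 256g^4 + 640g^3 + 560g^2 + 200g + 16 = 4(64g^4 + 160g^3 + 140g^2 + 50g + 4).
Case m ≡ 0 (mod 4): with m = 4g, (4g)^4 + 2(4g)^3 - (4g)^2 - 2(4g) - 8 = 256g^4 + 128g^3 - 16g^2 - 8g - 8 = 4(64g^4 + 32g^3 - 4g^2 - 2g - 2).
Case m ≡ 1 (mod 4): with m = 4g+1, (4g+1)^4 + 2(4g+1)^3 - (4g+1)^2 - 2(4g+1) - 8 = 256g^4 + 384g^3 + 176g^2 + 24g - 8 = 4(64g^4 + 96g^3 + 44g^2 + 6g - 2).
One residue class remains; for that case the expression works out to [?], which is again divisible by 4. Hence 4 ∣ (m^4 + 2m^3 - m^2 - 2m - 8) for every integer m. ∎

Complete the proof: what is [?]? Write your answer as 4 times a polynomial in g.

Only m ≡ 3 (mod 4) is unaccounted for. Put m = 4g+3:
(4g+3)^4 + 2(4g+3)^3 - (4g+3)^2 - 2(4g+3) - 8 expands to 256g^4 + 896g^3 + 1136g^2 + 616g + 112,
and factoring out 4 leaves 4(64g^4 + 224g^3 + 284g^2 + 154g + 28).

4(64g^4 + 224g^3 + 284g^2 + 154g + 28)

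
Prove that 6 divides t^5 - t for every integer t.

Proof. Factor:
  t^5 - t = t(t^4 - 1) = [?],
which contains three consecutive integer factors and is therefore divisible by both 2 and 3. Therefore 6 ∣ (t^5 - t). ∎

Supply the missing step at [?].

(t - 1)t(t + 1)(t^2 + 1)

t^4 - 1 = (t^2 - 1)(t^2 + 1), and t^2 - 1 = (t-1)(t+1).
So t(t^4 - 1) = (t - 1)t(t + 1)(t^2 + 1).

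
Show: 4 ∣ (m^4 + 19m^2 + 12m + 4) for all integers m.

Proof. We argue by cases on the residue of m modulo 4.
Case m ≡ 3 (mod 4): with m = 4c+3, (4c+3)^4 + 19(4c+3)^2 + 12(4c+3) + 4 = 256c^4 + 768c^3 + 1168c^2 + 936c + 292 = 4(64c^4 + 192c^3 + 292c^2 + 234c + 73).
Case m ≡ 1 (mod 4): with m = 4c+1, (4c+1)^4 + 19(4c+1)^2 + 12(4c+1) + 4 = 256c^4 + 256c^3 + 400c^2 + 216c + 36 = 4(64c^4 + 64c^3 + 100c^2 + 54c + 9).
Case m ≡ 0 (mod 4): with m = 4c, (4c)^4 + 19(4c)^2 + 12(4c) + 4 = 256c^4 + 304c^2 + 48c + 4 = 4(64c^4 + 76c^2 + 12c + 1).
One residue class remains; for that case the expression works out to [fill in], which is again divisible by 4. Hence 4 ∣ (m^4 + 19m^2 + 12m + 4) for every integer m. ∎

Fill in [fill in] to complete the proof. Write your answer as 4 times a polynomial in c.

4(64c^4 + 128c^3 + 172c^2 + 120c + 30)

Only m ≡ 2 (mod 4) is unaccounted for. Put m = 4c+2:
(4c+2)^4 + 19(4c+2)^2 + 12(4c+2) + 4 expands to 256c^4 + 512c^3 + 688c^2 + 480c + 120,
and factoring out 4 leaves 4(64c^4 + 128c^3 + 172c^2 + 120c + 30).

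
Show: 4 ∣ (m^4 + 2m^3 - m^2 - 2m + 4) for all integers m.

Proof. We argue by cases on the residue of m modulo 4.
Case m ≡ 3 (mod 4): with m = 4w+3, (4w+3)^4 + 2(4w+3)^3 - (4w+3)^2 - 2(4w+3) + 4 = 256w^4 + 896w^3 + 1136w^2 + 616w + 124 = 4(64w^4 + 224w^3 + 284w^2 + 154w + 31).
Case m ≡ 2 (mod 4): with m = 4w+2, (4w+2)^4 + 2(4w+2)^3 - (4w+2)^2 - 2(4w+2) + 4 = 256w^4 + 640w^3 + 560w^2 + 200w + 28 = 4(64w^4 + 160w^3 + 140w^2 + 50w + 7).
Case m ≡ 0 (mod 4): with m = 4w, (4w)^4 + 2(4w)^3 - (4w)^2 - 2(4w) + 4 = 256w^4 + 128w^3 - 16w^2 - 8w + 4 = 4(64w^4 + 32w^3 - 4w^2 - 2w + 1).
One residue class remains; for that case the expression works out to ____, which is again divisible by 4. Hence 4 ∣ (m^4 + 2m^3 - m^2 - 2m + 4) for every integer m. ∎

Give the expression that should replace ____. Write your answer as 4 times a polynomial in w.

4(64w^4 + 96w^3 + 44w^2 + 6w + 1)

The residues treated are {3, 2, 0}, so the missing case is m ≡ 1 (mod 4); write m = 4w+1.
Then (4w+1)^4 + 2(4w+1)^3 - (4w+1)^2 - 2(4w+1) + 4 = 256w^4 + 384w^3 + 176w^2 + 24w + 4 = 4(64w^4 + 96w^3 + 44w^2 + 6w + 1).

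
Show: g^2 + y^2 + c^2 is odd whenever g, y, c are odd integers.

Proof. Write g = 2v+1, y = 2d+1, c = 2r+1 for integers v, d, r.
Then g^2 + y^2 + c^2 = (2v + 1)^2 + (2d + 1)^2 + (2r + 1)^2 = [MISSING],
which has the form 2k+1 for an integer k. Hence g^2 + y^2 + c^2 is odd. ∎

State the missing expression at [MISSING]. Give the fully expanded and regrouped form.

2(2d^2 + 2d + 2r^2 + 2r + 2v^2 + 2v + 1) + 1

Expanding: (2v + 1)^2 + (2d + 1)^2 + (2r + 1)^2 = 4d^2 + 4d + 4r^2 + 4r + 4v^2 + 4v + 3.
Every term except the constant is even, so this is 2(2d^2 + 2d + 2r^2 + 2r + 2v^2 + 2v + 1) + 1,
and 2d^2 + 2d + 2r^2 + 2r + 2v^2 + 2v + 1 ∈ ℤ gives the required form.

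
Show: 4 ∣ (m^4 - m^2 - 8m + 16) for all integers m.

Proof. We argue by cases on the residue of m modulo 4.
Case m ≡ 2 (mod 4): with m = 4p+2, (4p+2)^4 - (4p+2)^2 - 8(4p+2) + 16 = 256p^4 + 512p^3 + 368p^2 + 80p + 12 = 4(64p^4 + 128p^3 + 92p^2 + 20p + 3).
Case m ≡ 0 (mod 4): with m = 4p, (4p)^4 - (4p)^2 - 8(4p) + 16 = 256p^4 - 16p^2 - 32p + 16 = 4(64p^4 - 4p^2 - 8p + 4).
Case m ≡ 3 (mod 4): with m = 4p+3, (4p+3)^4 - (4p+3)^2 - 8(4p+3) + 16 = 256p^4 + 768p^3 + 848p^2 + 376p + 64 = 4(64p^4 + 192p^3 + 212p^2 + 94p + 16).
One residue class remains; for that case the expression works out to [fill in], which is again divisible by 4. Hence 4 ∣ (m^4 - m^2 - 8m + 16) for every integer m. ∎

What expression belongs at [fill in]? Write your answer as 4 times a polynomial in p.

The residues treated are {2, 0, 3}, so the missing case is m ≡ 1 (mod 4); write m = 4p+1.
Then (4p+1)^4 - (4p+1)^2 - 8(4p+1) + 16 = 256p^4 + 256p^3 + 80p^2 - 24p + 8 = 4(64p^4 + 64p^3 + 20p^2 - 6p + 2).

4(64p^4 + 64p^3 + 20p^2 - 6p + 2)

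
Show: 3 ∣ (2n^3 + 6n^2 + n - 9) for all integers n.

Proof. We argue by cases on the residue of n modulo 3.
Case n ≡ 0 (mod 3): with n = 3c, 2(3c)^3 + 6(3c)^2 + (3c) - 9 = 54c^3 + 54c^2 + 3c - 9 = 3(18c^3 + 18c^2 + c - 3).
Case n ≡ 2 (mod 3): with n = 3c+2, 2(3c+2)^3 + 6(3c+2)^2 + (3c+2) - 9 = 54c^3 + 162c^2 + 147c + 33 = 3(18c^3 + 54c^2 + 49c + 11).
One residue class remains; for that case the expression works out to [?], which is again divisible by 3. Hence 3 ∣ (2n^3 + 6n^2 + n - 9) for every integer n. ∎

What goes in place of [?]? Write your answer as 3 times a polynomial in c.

3(18c^3 + 36c^2 + 19c)

Only n ≡ 1 (mod 3) is unaccounted for. Put n = 3c+1:
2(3c+1)^3 + 6(3c+1)^2 + (3c+1) - 9 expands to 54c^3 + 108c^2 + 57c,
and factoring out 3 leaves 3(18c^3 + 36c^2 + 19c).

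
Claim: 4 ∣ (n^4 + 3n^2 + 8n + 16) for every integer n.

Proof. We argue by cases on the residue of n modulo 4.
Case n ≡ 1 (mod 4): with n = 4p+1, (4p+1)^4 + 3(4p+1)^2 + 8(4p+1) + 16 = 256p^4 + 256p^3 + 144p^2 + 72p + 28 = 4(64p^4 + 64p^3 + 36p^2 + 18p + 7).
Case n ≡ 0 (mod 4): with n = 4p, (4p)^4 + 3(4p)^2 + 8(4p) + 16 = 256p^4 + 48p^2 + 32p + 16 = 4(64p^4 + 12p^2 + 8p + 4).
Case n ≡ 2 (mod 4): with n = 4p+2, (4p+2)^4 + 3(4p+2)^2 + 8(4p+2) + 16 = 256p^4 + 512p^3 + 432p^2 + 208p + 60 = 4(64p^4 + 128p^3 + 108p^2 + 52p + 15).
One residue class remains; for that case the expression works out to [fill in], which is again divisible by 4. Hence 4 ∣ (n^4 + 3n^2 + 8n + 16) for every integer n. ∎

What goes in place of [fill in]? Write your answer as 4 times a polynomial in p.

Only n ≡ 3 (mod 4) is unaccounted for. Put n = 4p+3:
(4p+3)^4 + 3(4p+3)^2 + 8(4p+3) + 16 expands to 256p^4 + 768p^3 + 912p^2 + 536p + 148,
and factoring out 4 leaves 4(64p^4 + 192p^3 + 228p^2 + 134p + 37).

4(64p^4 + 192p^3 + 228p^2 + 134p + 37)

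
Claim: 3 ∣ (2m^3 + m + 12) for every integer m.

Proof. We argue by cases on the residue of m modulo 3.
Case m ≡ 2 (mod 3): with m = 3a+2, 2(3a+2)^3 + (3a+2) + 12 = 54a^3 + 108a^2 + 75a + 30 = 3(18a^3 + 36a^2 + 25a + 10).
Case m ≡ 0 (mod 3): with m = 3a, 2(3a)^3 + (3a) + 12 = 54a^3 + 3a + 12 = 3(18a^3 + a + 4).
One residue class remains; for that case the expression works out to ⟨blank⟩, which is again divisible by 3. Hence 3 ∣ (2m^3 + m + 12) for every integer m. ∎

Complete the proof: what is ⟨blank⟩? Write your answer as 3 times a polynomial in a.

3(18a^3 + 18a^2 + 7a + 5)

Only m ≡ 1 (mod 3) is unaccounted for. Put m = 3a+1:
2(3a+1)^3 + (3a+1) + 12 expands to 54a^3 + 54a^2 + 21a + 15,
and factoring out 3 leaves 3(18a^3 + 18a^2 + 7a + 5).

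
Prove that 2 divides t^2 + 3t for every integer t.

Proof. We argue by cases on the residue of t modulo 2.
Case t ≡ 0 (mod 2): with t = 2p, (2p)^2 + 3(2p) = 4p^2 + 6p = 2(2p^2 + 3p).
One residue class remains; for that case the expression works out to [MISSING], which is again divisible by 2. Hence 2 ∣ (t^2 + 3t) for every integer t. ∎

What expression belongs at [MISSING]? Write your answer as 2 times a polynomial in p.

2(2p^2 + 5p + 2)

The residues treated are {0}, so the missing case is t ≡ 1 (mod 2); write t = 2p+1.
Then (2p+1)^2 + 3(2p+1) = 4p^2 + 10p + 4 = 2(2p^2 + 5p + 2).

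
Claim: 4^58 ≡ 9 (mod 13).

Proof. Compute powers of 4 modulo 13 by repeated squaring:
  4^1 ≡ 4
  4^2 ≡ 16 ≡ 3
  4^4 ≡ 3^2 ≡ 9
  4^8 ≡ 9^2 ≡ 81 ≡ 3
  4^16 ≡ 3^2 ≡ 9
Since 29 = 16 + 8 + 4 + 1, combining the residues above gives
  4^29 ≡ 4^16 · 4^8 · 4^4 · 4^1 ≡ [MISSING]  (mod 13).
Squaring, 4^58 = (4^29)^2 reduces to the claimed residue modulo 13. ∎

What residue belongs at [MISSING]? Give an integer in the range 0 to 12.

Multiply the listed residues: 9 · 3 · 9 · 4 = 27 → 243 → 972.
Reducing modulo 13: 972 = 74·13 + 10, so 4^29 ≡ 10.

10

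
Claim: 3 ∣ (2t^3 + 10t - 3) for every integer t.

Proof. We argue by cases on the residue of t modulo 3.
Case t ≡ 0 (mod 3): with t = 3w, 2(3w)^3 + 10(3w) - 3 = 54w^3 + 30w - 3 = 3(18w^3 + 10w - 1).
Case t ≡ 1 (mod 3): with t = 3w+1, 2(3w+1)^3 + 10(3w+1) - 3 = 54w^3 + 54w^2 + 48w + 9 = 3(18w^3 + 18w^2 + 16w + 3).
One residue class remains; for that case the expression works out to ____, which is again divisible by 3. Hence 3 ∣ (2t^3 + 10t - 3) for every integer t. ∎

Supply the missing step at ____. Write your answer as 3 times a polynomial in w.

3(18w^3 + 36w^2 + 34w + 11)

The residues treated are {0, 1}, so the missing case is t ≡ 2 (mod 3); write t = 3w+2.
Then 2(3w+2)^3 + 10(3w+2) - 3 = 54w^3 + 108w^2 + 102w + 33 = 3(18w^3 + 36w^2 + 34w + 11).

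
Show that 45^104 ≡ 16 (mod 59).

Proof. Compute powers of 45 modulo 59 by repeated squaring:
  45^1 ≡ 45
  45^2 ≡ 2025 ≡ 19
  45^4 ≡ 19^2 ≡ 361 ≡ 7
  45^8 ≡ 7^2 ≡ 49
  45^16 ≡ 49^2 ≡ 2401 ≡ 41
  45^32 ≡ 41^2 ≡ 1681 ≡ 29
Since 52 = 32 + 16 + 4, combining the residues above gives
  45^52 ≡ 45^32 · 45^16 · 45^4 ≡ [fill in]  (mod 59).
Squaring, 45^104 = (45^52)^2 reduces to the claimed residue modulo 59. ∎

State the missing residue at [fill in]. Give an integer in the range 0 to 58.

4

Multiply the listed residues: 29 · 41 · 7 = 1189 → 8323.
Reducing modulo 59: 8323 = 141·59 + 4, so 45^52 ≡ 4.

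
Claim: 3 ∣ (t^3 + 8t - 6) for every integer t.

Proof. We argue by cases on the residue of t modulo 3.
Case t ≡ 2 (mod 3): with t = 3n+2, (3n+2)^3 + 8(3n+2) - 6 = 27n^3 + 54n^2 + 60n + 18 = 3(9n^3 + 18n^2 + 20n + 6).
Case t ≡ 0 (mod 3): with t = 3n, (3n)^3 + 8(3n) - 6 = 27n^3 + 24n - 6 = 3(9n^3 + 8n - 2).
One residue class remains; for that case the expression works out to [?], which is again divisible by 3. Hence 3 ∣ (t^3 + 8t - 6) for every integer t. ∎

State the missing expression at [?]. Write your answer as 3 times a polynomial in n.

3(9n^3 + 9n^2 + 11n + 1)

The residues treated are {2, 0}, so the missing case is t ≡ 1 (mod 3); write t = 3n+1.
Then (3n+1)^3 + 8(3n+1) - 6 = 27n^3 + 27n^2 + 33n + 3 = 3(9n^3 + 9n^2 + 11n + 1).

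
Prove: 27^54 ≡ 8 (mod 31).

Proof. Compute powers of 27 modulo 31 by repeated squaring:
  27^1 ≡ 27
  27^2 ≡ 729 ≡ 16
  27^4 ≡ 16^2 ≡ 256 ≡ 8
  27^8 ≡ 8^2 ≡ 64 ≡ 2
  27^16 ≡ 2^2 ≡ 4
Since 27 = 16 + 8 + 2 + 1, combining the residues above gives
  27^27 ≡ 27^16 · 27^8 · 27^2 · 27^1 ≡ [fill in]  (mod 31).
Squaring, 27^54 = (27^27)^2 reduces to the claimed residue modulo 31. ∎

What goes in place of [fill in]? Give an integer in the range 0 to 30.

15

27^16 · 27^8 · 27^2 · 27^1 ≡ 4 · 2 · 16 · 27 = 3456.
3456 mod 31 = 15, so 27^27 ≡ 15 (mod 31).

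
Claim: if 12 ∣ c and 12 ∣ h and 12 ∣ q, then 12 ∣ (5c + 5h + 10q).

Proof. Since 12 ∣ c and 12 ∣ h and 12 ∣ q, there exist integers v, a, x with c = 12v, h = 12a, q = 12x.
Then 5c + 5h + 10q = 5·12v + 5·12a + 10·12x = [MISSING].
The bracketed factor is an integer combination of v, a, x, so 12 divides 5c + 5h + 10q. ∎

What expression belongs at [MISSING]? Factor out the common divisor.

12(5a + 5v + 10x)

Each term has a factor of 12: 5·12v + 5·12a + 10·12x = 12·(5a + 5v + 10x).
Since 5a + 5v + 10x is an integer, 12 ∣ (5c + 5h + 10q).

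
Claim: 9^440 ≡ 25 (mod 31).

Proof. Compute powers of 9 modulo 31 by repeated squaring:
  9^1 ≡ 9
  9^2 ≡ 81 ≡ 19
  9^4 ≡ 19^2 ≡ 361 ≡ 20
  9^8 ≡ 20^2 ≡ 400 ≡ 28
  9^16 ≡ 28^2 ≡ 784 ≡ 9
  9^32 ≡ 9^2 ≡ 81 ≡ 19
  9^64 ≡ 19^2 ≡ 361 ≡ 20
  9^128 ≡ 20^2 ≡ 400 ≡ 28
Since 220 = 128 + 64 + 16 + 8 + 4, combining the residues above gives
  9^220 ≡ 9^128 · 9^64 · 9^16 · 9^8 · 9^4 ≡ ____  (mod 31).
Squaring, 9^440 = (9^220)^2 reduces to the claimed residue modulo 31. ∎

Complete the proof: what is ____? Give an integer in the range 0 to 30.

5

Multiply the listed residues: 28 · 20 · 9 · 28 · 20 = 560 → 5040 → 141120 → 2822400.
Reducing modulo 31: 2822400 = 91045·31 + 5, so 9^220 ≡ 5.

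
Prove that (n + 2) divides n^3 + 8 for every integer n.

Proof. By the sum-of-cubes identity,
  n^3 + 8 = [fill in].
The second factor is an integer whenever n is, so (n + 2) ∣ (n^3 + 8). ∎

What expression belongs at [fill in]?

a^3 + b^3 = (a + b)(a^2 - ab + b^2). With a = n, b = 2:
n^3 + 8 = (n + 2)(n^2 - 2n + 4).

(n + 2)(n^2 - 2n + 4)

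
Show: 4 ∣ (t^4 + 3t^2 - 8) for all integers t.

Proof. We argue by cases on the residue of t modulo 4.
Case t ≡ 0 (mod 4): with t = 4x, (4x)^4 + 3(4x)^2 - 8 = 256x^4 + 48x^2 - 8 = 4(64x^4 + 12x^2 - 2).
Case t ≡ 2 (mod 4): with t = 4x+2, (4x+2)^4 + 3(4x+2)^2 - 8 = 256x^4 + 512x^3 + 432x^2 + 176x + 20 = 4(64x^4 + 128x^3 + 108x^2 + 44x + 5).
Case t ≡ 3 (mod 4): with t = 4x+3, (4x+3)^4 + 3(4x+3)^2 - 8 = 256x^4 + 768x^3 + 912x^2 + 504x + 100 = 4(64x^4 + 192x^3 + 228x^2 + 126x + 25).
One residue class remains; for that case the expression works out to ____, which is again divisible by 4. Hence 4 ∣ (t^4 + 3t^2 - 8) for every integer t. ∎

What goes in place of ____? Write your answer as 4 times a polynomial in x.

Only t ≡ 1 (mod 4) is unaccounted for. Put t = 4x+1:
(4x+1)^4 + 3(4x+1)^2 - 8 expands to 256x^4 + 256x^3 + 144x^2 + 40x - 4,
and factoring out 4 leaves 4(64x^4 + 64x^3 + 36x^2 + 10x - 1).

4(64x^4 + 64x^3 + 36x^2 + 10x - 1)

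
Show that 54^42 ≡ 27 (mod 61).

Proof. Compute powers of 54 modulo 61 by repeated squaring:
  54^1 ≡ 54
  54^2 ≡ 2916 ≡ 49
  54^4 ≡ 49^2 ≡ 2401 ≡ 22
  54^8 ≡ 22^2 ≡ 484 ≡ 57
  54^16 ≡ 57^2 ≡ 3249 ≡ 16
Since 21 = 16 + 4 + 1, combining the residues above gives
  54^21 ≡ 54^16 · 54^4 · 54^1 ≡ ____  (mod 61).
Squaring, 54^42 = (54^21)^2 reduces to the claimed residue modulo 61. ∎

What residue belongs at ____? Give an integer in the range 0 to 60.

54^16 · 54^4 · 54^1 ≡ 16 · 22 · 54 = 19008.
19008 mod 61 = 37, so 54^21 ≡ 37 (mod 61).

37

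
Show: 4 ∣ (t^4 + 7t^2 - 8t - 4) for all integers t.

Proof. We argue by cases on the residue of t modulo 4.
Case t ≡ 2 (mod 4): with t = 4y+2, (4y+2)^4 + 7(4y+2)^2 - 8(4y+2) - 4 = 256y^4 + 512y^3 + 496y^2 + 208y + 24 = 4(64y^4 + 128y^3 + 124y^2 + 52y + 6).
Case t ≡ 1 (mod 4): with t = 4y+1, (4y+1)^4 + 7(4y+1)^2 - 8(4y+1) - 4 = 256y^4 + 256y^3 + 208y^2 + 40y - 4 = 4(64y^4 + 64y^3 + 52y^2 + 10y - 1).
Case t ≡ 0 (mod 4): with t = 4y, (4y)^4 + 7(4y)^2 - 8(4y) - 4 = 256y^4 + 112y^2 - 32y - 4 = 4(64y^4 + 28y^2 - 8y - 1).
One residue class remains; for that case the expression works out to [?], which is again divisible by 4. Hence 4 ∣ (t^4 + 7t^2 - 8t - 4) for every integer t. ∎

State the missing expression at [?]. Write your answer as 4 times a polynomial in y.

4(64y^4 + 192y^3 + 244y^2 + 142y + 29)

The residues treated are {2, 1, 0}, so the missing case is t ≡ 3 (mod 4); write t = 4y+3.
Then (4y+3)^4 + 7(4y+3)^2 - 8(4y+3) - 4 = 256y^4 + 768y^3 + 976y^2 + 568y + 116 = 4(64y^4 + 192y^3 + 244y^2 + 142y + 29).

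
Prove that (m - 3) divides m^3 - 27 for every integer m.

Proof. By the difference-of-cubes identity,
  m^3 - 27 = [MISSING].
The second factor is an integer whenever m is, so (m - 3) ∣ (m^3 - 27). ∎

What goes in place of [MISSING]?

a^3 - b^3 = (a - b)(a^2 + ab + b^2). With a = m, b = 3:
m^3 - 27 = (m - 3)(m^2 + 3m + 9).

(m - 3)(m^2 + 3m + 9)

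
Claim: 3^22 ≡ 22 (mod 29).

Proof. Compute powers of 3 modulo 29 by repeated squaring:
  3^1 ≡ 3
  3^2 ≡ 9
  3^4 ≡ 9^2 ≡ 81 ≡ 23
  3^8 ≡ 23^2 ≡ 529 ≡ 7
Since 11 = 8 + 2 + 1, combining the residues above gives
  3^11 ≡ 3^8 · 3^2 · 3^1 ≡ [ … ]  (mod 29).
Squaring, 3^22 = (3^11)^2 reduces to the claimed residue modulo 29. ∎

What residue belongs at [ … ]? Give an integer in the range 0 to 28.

15

3^8 · 3^2 · 3^1 ≡ 7 · 9 · 3 = 189.
189 mod 29 = 15, so 3^11 ≡ 15 (mod 29).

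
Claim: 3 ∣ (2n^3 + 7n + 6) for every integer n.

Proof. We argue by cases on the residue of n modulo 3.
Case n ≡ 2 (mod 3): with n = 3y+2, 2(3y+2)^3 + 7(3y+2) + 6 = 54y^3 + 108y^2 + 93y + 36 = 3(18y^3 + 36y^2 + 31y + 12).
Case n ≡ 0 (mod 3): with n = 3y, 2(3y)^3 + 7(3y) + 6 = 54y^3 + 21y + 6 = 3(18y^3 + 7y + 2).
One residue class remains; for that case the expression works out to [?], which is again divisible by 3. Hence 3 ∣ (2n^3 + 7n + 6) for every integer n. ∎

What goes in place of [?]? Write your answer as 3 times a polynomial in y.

Only n ≡ 1 (mod 3) is unaccounted for. Put n = 3y+1:
2(3y+1)^3 + 7(3y+1) + 6 expands to 54y^3 + 54y^2 + 39y + 15,
and factoring out 3 leaves 3(18y^3 + 18y^2 + 13y + 5).

3(18y^3 + 18y^2 + 13y + 5)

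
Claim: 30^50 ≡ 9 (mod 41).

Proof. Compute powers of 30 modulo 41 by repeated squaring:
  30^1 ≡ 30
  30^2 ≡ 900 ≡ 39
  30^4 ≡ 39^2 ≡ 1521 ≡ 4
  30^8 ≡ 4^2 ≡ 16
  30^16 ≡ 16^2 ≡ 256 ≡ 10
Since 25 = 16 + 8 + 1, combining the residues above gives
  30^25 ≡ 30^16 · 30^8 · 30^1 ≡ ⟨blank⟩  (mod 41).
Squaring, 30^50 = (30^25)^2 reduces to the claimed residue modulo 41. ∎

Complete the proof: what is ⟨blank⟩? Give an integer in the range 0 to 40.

30^16 · 30^8 · 30^1 ≡ 10 · 16 · 30 = 4800.
4800 mod 41 = 3, so 30^25 ≡ 3 (mod 41).

3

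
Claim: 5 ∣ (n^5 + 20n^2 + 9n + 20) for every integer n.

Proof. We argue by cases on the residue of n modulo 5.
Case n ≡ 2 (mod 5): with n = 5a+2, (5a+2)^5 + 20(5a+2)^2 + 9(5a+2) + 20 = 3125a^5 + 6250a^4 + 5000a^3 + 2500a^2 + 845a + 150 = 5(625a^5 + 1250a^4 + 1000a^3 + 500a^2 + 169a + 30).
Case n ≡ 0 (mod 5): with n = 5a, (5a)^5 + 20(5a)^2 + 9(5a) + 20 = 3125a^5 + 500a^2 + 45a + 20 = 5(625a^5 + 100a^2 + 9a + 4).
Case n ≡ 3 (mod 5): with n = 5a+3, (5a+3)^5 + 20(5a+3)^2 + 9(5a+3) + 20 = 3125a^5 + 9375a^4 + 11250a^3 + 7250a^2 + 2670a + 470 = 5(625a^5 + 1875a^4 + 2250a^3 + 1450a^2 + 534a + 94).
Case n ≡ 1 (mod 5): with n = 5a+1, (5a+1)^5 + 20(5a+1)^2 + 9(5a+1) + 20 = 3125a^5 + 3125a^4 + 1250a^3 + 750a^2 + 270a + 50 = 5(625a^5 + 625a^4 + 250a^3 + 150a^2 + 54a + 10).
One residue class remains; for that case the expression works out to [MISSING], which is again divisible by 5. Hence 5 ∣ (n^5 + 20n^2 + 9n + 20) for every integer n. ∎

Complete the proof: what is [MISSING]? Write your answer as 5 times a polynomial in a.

The residues treated are {2, 0, 3, 1}, so the missing case is n ≡ 4 (mod 5); write n = 5a+4.
Then (5a+4)^5 + 20(5a+4)^2 + 9(5a+4) + 20 = 3125a^5 + 12500a^4 + 20000a^3 + 16500a^2 + 7245a + 1400 = 5(625a^5 + 2500a^4 + 4000a^3 + 3300a^2 + 1449a + 280).

5(625a^5 + 2500a^4 + 4000a^3 + 3300a^2 + 1449a + 280)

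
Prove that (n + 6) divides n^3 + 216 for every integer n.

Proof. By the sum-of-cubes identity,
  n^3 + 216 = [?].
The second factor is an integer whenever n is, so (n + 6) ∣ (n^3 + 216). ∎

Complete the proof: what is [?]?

(n + 6)(n^2 - 6n + 36)

Polynomial division of n^3 + 216 by n + 6 leaves remainder 0 and quotient n^2 - 6n + 36.
Hence n^3 + 216 = (n + 6)(n^2 - 6n + 36).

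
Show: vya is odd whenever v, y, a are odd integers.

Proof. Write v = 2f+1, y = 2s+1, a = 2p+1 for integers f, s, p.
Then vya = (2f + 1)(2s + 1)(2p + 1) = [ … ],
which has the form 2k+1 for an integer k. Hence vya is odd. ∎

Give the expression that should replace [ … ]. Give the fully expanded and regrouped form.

(2f + 1)(2s + 1)(2p + 1) = 8fps + 4fp + 4fs + 2f + 4ps + 2p + 2s + 1
= 2(4fps + 2fp + 2fs + f + 2ps + p + s) + 1.
Since 4fps + 2fp + 2fs + f + 2ps + p + s is an integer, the product is of the form 2k+1 for an integer k.

2(4fps + 2fp + 2fs + f + 2ps + p + s) + 1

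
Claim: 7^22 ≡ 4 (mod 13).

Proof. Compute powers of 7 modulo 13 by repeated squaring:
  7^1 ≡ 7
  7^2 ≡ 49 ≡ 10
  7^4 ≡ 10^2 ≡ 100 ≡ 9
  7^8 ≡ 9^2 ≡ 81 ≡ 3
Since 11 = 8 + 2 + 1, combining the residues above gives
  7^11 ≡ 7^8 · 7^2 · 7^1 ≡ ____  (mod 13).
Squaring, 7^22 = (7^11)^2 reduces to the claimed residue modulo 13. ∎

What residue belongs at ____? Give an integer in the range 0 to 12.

2

7^8 · 7^2 · 7^1 ≡ 3 · 10 · 7 = 210.
210 mod 13 = 2, so 7^11 ≡ 2 (mod 13).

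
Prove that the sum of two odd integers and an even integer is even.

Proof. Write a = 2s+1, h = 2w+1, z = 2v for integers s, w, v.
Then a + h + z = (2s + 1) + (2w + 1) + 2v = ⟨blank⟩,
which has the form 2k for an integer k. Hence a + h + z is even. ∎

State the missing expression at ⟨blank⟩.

2(s + v + w + 1)

Expanding: (2s + 1) + (2w + 1) + 2v = 2s + 2v + 2w + 2.
Every term is even; pulling out the factor of 2 gives 2(s + v + w + 1).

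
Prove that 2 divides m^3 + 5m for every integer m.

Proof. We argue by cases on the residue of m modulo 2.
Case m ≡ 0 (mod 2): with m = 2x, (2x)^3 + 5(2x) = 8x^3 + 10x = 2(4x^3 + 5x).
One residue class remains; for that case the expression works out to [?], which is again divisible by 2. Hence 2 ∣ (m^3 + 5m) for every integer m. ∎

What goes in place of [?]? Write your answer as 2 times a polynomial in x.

2(4x^3 + 6x^2 + 8x + 3)

The residues treated are {0}, so the missing case is m ≡ 1 (mod 2); write m = 2x+1.
Then (2x+1)^3 + 5(2x+1) = 8x^3 + 12x^2 + 16x + 6 = 2(4x^3 + 6x^2 + 8x + 3).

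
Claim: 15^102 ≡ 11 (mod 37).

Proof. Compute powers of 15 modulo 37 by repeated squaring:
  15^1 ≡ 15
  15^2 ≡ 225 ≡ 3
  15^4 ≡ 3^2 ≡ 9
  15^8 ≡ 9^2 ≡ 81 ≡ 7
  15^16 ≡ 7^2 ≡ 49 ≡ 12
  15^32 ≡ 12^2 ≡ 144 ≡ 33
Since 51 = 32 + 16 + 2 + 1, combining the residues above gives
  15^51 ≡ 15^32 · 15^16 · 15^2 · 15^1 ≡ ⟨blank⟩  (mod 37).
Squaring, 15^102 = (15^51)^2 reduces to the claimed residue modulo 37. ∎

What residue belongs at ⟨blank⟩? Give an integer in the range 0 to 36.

Multiply the listed residues: 33 · 12 · 3 · 15 = 396 → 1188 → 17820.
Reducing modulo 37: 17820 = 481·37 + 23, so 15^51 ≡ 23.

23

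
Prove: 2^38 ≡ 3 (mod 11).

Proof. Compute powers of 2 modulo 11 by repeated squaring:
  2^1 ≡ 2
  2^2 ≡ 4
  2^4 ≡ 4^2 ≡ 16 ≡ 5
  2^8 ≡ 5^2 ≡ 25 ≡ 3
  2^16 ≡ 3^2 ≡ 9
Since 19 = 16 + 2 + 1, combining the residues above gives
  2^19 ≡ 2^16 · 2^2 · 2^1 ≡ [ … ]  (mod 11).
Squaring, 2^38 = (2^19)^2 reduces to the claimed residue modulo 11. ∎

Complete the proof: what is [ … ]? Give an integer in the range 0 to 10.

Multiply the listed residues: 9 · 4 · 2 = 36 → 72.
Reducing modulo 11: 72 = 6·11 + 6, so 2^19 ≡ 6.

6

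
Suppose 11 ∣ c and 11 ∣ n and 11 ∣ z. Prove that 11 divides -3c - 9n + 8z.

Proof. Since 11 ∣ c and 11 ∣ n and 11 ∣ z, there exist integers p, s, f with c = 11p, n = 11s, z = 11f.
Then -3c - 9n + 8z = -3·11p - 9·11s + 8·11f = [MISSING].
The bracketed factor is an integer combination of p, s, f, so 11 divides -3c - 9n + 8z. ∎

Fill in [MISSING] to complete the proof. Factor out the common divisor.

Each term has a factor of 11: -3·11p - 9·11s + 8·11f = 11·(8f - 3p - 9s).
Since 8f - 3p - 9s is an integer, 11 ∣ (-3c - 9n + 8z).

11(8f - 3p - 9s)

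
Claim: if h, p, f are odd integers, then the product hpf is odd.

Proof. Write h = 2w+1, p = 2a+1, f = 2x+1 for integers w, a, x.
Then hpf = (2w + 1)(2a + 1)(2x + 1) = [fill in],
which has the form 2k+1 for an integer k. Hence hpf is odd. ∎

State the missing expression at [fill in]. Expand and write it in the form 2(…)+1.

2(4awx + 2aw + 2ax + a + 2wx + w + x) + 1

Expanding: (2w + 1)(2a + 1)(2x + 1) = 8awx + 4aw + 4ax + 2a + 4wx + 2w + 2x + 1.
Every term except the constant is even, so this is 2(4awx + 2aw + 2ax + a + 2wx + w + x) + 1,
and 4awx + 2aw + 2ax + a + 2wx + w + x ∈ ℤ gives the required form.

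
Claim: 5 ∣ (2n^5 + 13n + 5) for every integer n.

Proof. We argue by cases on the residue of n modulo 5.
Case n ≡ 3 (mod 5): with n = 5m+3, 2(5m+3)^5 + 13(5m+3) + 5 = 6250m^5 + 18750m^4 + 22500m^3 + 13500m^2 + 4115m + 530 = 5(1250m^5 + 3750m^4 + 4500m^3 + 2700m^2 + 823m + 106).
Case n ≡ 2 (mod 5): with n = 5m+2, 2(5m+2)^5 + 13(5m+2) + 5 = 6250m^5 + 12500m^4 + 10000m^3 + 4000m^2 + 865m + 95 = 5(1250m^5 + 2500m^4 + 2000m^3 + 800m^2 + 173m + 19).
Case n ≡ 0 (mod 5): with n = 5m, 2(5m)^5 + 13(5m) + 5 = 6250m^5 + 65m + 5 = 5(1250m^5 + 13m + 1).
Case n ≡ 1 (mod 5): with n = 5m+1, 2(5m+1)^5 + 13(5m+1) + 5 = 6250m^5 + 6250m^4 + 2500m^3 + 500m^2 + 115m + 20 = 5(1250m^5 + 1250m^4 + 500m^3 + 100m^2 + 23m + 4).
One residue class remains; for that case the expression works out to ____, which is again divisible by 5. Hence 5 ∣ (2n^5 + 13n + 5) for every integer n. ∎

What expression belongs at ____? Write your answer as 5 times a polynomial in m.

5(1250m^5 + 5000m^4 + 8000m^3 + 6400m^2 + 2573m + 421)

The residues treated are {3, 2, 0, 1}, so the missing case is n ≡ 4 (mod 5); write n = 5m+4.
Then 2(5m+4)^5 + 13(5m+4) + 5 = 6250m^5 + 25000m^4 + 40000m^3 + 32000m^2 + 12865m + 2105 = 5(1250m^5 + 5000m^4 + 8000m^3 + 6400m^2 + 2573m + 421).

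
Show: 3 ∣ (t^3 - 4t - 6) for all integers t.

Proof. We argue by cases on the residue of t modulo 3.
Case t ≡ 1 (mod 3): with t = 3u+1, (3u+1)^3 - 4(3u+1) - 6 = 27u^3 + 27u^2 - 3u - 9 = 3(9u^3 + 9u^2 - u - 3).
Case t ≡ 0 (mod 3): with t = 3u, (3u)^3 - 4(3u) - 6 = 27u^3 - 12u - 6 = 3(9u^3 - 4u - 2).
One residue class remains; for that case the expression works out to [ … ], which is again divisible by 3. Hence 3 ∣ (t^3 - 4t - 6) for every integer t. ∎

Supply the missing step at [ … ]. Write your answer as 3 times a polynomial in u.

3(9u^3 + 18u^2 + 8u - 2)

Only t ≡ 2 (mod 3) is unaccounted for. Put t = 3u+2:
(3u+2)^3 - 4(3u+2) - 6 expands to 27u^3 + 54u^2 + 24u - 6,
and factoring out 3 leaves 3(9u^3 + 18u^2 + 8u - 2).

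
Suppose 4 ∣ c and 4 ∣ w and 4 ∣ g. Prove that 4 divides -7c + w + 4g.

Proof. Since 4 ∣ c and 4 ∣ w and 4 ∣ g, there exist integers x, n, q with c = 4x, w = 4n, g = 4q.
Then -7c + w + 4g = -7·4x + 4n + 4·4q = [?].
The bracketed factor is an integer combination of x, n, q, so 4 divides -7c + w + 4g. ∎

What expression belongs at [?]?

Pull the common 4 out of every term: -7·4x + 4n + 4·4q = 4(n + 4q - 7x).
n + 4q - 7x is an integer, which exhibits the divisibility.

4(n + 4q - 7x)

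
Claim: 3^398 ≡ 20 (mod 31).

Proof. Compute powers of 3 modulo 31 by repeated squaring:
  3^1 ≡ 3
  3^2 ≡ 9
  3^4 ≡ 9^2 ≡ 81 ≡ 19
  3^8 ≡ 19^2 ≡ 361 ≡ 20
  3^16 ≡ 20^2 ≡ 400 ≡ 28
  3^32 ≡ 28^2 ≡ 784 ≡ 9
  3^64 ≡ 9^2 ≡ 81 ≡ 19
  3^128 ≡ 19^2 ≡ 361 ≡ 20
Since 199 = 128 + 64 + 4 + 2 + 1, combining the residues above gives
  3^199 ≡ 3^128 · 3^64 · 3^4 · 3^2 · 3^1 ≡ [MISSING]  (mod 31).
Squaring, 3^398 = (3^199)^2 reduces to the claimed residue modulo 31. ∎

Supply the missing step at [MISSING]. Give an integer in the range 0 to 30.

Multiply the listed residues: 20 · 19 · 19 · 9 · 3 = 380 → 7220 → 64980 → 194940.
Reducing modulo 31: 194940 = 6288·31 + 12, so 3^199 ≡ 12.

12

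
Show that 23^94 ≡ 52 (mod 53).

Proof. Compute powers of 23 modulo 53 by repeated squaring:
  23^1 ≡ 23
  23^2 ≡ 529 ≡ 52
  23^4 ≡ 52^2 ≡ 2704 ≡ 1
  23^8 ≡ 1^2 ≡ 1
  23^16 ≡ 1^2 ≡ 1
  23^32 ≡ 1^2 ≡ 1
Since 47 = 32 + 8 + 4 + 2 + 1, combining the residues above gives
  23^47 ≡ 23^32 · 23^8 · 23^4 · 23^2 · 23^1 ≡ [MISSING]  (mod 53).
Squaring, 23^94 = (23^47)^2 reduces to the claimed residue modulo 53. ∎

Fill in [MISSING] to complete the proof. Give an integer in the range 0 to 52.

30

23^32 · 23^8 · 23^4 · 23^2 · 23^1 ≡ 1 · 1 · 1 · 52 · 23 = 1196.
1196 mod 53 = 30, so 23^47 ≡ 30 (mod 53).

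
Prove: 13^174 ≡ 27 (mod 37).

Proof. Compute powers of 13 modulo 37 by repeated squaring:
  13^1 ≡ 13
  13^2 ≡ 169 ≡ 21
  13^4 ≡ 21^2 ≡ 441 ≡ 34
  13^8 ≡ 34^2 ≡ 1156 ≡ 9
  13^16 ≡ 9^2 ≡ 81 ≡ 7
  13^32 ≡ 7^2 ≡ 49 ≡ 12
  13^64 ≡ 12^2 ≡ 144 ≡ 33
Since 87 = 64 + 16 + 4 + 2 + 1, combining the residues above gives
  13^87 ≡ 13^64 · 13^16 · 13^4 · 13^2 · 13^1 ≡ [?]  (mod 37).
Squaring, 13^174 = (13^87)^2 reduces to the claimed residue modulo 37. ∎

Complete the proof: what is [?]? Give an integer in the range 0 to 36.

29

Multiply the listed residues: 33 · 7 · 34 · 21 · 13 = 231 → 7854 → 164934 → 2144142.
Reducing modulo 37: 2144142 = 57949·37 + 29, so 13^87 ≡ 29.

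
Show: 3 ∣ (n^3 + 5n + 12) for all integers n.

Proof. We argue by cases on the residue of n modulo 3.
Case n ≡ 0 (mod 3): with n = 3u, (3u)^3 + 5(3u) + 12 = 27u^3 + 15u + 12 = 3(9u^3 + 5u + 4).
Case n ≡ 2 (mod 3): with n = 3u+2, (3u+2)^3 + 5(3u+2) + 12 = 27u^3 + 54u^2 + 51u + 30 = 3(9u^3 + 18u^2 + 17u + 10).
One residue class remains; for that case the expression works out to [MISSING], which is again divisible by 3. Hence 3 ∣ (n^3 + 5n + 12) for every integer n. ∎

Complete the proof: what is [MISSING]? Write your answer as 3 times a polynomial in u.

3(9u^3 + 9u^2 + 8u + 6)

The residues treated are {0, 2}, so the missing case is n ≡ 1 (mod 3); write n = 3u+1.
Then (3u+1)^3 + 5(3u+1) + 12 = 27u^3 + 27u^2 + 24u + 18 = 3(9u^3 + 9u^2 + 8u + 6).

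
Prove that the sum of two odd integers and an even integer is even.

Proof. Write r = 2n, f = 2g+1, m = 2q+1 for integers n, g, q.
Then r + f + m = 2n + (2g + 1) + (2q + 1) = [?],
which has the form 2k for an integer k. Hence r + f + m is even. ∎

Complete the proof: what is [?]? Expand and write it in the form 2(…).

2(g + n + q + 1)

Expanding: 2n + (2g + 1) + (2q + 1) = 2g + 2n + 2q + 2.
Every term is even; pulling out the factor of 2 gives 2(g + n + q + 1).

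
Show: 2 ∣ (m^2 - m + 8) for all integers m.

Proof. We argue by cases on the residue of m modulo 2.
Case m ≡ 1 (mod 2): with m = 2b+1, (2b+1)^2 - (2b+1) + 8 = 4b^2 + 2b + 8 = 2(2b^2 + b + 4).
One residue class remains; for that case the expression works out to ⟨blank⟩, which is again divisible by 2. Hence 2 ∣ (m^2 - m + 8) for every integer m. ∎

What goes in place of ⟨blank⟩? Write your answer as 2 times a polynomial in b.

Only m ≡ 0 (mod 2) is unaccounted for. Put m = 2b:
(2b)^2 - (2b) + 8 expands to 4b^2 - 2b + 8,
and factoring out 2 leaves 2(2b^2 - b + 4).

2(2b^2 - b + 4)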